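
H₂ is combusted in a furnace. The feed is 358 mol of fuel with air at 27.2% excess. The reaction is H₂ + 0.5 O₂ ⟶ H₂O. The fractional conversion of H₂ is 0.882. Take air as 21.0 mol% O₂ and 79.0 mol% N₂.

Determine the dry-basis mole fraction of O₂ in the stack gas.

0.0721

Stoichiometric O₂ = 0.5 × 358 = 179 mol; O₂ fed = 179 × 1.272 = 227.7 mol.
N₂ fed = 227.7 × 79/21 = 856.5 mol.
Fuel reacted = 0.882 × 358 → ξ = 315.8 mol.
Outlet (n = n₀ + ν ξ):
  H₂: 358 − 1(315.8) = 42.24
  O₂: 227.7 − 0.5(315.8) = 69.81
  N₂: 856.5 (inert)
  H₂O: 0 + 1(315.8) = 315.8
Dry total = 968.6 mol; y_O₂ (dry) = 69.81 / 968.6 = 0.07207.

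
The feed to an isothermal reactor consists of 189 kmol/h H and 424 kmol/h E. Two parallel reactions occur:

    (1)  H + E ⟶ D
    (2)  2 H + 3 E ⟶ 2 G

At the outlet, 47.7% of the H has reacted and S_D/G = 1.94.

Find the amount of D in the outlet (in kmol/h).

59.5 kmol/h

Conversion of H: H consumed = 0.477 × 189 = 90.15 kmol/h = 1ξ₁ + 2ξ₂.
Selectivity: 1ξ₁ / (2ξ₂) = 1.94 → ξ₁ = 3.88 ξ₂.
Substitute: (1·3.88 + 2) ξ₂ = 90.15 → ξ₂ = 15.33 kmol/h, ξ₁ = 59.49 kmol/h.
Outlet amounts (n = n₀ + Σ ν·ξ):
  H: 189 − 1(59.49) − 2(15.33) = 98.85
  E: 424 − 1(59.49) − 3(15.33) = 318.5
  D: 0 + 1(59.49) = 59.49
  G: 0 + 2(15.33) = 30.66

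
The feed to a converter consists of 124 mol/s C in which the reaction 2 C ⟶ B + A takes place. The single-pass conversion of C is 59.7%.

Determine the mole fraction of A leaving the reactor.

C reacted = 0.597 × 124 = 74.03 mol/s; ν_C = −2, so ξ = 74.03/2 = 37.01 mol/s.
Outlet amounts (n = n₀ + ν ξ):
  C: 124 − 2(37.01) = 49.97
  B: 0 + 1(37.01) = 37.01
  A: 0 + 1(37.01) = 37.01
Total out = 124 mol/s; y_A = 37.01 / 124 = 0.2985.

0.298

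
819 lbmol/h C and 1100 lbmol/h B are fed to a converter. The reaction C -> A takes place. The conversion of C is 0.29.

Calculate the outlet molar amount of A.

238 lbmol/h

C reacted = 0.29 × 819 = 237.5 lbmol/h; ν_C = −1, so ξ = 237.5/1 = 237.5 lbmol/h.
Outlet amounts (n = n₀ + ν ξ):
  C: 819 − 1(237.5) = 581.5
  A: 0 + 1(237.5) = 237.5
  B: 1100 (inert)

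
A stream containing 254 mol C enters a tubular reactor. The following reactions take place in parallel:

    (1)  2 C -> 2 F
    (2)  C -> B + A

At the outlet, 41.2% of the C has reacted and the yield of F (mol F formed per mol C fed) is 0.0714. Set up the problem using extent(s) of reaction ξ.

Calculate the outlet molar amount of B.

Yield of F: 2ξ₁ / 254 = 0.0714 → ξ₁ = 9.068 mol.
Conversion of C: 2ξ₁ + 1ξ₂ = 0.412 × 254 = 104.6 → ξ₂ = 86.51 mol.
Outlet amounts (n = n₀ + Σ ν·ξ):
  C: 254 − 2(9.068) − 1(86.51) = 149.4
  F: 0 + 2(9.068) = 18.14
  B: 0 + 1(86.51) = 86.51
  A: 0 + 1(86.51) = 86.51

86.5 mol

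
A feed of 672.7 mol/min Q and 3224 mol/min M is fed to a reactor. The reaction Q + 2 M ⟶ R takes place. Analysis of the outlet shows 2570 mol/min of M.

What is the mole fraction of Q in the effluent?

0.107

For M: n = n₀ − 2ξ → 2570 = 3224 − 2ξ, giving ξ = 327 mol/min.
Outlet amounts (n = n₀ + ν ξ):
  Q: 672.7 − 1(327) = 345.7
  M: 3224 − 2(327) = 2570
  R: 0 + 1(327) = 327
Total out = 3243 mol/min; y_Q = 345.7 / 3243 = 0.1066.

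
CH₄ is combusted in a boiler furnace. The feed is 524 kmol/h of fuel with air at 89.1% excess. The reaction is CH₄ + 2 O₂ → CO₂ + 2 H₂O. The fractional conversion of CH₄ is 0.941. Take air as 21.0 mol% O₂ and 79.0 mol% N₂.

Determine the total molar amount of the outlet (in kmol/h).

9960 kmol/h

Stoichiometric O₂ = 2 × 524 = 1048 kmol/h; O₂ fed = 1048 × 1.891 = 1982 kmol/h.
N₂ fed = 1982 × 79/21 = 7455 kmol/h.
Fuel reacted = 0.941 × 524 → ξ = 493.1 kmol/h.
Outlet (n = n₀ + ν ξ):
  CH₄: 524 − 1(493.1) = 30.92
  O₂: 1982 − 2(493.1) = 995.6
  N₂: 7455 (inert)
  CO₂: 0 + 1(493.1) = 493.1
  H₂O: 0 + 2(493.1) = 986.2
Total out = 30.92 + 995.6 + 7455 + 493.1 + 986.2 = 9961 kmol/h.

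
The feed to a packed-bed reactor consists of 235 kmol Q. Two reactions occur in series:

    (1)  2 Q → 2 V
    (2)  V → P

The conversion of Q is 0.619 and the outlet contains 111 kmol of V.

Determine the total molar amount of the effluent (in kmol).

Conversion of Q: Q consumed = 2ξ₁ = 0.619 × 235 → ξ₁ = 72.73 kmol.
V balance: n_V = 0 + 2ξ₁ − 1ξ₂ = 111 → ξ₂ = (2·72.73 − 111)/1 = 34.47 kmol.
Outlet amounts (n = n₀ + Σ ν·ξ):
  Q: 235 − 2(72.73) = 89.53
  V: 0 + 2(72.73) − 1(34.47) = 111
  P: 0 + 1(34.47) = 34.47
Total out = 89.53 + 111 + 34.47 = 235 kmol.

235 kmol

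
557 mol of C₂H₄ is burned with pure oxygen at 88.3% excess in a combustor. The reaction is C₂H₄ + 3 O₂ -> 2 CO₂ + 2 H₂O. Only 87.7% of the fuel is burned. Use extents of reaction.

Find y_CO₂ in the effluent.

0.264

Stoichiometric O₂ = 3 × 557 = 1671 mol; O₂ fed = 1671 × 1.883 = 3146 mol.
Fuel reacted = 0.877 × 557 → ξ = 488.5 mol.
Outlet (n = n₀ + ν ξ):
  C₂H₄: 557 − 1(488.5) = 68.51
  O₂: 3146 − 3(488.5) = 1681
  CO₂: 0 + 2(488.5) = 977
  H₂O: 0 + 2(488.5) = 977
Total out = 3703 mol; y_CO₂ = 977 / 3703 = 0.2638.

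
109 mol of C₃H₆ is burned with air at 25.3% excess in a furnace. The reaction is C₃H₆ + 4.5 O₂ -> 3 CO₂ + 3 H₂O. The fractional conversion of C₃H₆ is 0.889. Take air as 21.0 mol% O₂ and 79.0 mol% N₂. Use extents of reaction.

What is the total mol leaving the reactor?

3080 mol

Stoichiometric O₂ = 4.5 × 109 = 490.5 mol; O₂ fed = 490.5 × 1.253 = 614.6 mol.
N₂ fed = 614.6 × 79/21 = 2312 mol.
Fuel reacted = 0.889 × 109 → ξ = 96.9 mol.
Outlet (n = n₀ + ν ξ):
  C₃H₆: 109 − 1(96.9) = 12.1
  O₂: 614.6 − 4.5(96.9) = 178.5
  N₂: 2312 (inert)
  CO₂: 0 + 3(96.9) = 290.7
  H₂O: 0 + 3(96.9) = 290.7
Total out = 12.1 + 178.5 + 2312 + 290.7 + 290.7 = 3084 mol.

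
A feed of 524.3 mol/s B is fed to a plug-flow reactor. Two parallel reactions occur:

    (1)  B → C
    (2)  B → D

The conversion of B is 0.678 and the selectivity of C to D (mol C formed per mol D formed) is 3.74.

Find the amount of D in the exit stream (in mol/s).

Conversion of B: B consumed = 0.678 × 524.3 = 355.5 mol/s = 1ξ₁ + 1ξ₂.
Selectivity: 1ξ₁ / (1ξ₂) = 3.74 → ξ₁ = 3.74 ξ₂.
Substitute: (1·3.74 + 1) ξ₂ = 355.5 → ξ₂ = 74.99 mol/s, ξ₁ = 280.5 mol/s.
Outlet amounts (n = n₀ + Σ ν·ξ):
  B: 524.3 − 1(280.5) − 1(74.99) = 168.8
  C: 0 + 1(280.5) = 280.5
  D: 0 + 1(74.99) = 74.99

75 mol/s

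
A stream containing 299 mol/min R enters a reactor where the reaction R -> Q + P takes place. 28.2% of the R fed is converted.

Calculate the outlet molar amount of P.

84.3 mol/min

R reacted = 0.282 × 299 = 84.32 mol/min; ν_R = −1, so ξ = 84.32/1 = 84.32 mol/min.
Outlet amounts (n = n₀ + ν ξ):
  R: 299 − 1(84.32) = 214.7
  Q: 0 + 1(84.32) = 84.32
  P: 0 + 1(84.32) = 84.32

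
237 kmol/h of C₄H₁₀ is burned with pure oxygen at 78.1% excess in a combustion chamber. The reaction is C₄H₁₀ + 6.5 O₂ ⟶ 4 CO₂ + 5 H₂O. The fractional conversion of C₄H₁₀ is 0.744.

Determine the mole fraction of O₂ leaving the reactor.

0.492

Stoichiometric O₂ = 6.5 × 237 = 1540 kmol/h; O₂ fed = 1540 × 1.781 = 2744 kmol/h.
Fuel reacted = 0.744 × 237 → ξ = 176.3 kmol/h.
Outlet (n = n₀ + ν ξ):
  C₄H₁₀: 237 − 1(176.3) = 60.67
  O₂: 2744 − 6.5(176.3) = 1597
  CO₂: 0 + 4(176.3) = 705.3
  H₂O: 0 + 5(176.3) = 881.6
Total out = 3245 kmol/h; y_O₂ = 1597 / 3245 = 0.4923.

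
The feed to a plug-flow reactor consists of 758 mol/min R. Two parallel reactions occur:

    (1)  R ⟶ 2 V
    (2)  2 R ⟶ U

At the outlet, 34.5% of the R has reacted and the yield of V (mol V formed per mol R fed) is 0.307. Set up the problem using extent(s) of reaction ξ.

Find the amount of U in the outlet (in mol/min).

Yield of V: 2ξ₁ / 758 = 0.307 → ξ₁ = 116.4 mol/min.
Conversion of R: 1ξ₁ + 2ξ₂ = 0.345 × 758 = 261.5 → ξ₂ = 72.58 mol/min.
Outlet amounts (n = n₀ + Σ ν·ξ):
  R: 758 − 1(116.4) − 2(72.58) = 496.5
  V: 0 + 2(116.4) = 232.7
  U: 0 + 1(72.58) = 72.58

72.6 mol/min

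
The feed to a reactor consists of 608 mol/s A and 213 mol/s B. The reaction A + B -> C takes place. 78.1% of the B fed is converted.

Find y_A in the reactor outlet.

0.675

B reacted = 0.781 × 213 = 166.4 mol/s; ν_B = −1, so ξ = 166.4/1 = 166.4 mol/s.
Outlet amounts (n = n₀ + ν ξ):
  A: 608 − 1(166.4) = 441.6
  B: 213 − 1(166.4) = 46.65
  C: 0 + 1(166.4) = 166.4
Total out = 654.6 mol/s; y_A = 441.6 / 654.6 = 0.6746.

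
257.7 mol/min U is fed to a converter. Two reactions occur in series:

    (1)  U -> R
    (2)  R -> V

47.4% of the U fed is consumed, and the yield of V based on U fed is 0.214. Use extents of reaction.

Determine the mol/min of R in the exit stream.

67 mol/min

Conversion of U: U consumed = 1ξ₁ = 0.474 × 257.7 → ξ₁ = 122.1 mol/min.
Yield of V: 1ξ₂ / 257.7 = 0.214 → ξ₂ = 55.15 mol/min.
Outlet amounts (n = n₀ + Σ ν·ξ):
  U: 257.7 − 1(122.1) = 135.6
  R: 0 + 1(122.1) − 1(55.15) = 67
  V: 0 + 1(55.15) = 55.15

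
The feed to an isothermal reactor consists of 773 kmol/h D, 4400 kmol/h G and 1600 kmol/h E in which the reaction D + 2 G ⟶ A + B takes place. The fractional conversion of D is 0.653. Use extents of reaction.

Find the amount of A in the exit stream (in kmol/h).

D reacted = 0.653 × 773 = 504.8 kmol/h; ν_D = −1, so ξ = 504.8/1 = 504.8 kmol/h.
Outlet amounts (n = n₀ + ν ξ):
  D: 773 − 1(504.8) = 268.2
  G: 4400 − 2(504.8) = 3390
  A: 0 + 1(504.8) = 504.8
  B: 0 + 1(504.8) = 504.8
  E: 1600 (inert)

505 kmol/h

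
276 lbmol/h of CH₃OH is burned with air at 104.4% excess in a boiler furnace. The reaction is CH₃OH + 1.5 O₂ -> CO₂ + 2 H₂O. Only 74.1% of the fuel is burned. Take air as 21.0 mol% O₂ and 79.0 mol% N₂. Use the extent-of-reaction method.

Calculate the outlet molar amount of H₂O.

409 lbmol/h

Stoichiometric O₂ = 1.5 × 276 = 414 lbmol/h; O₂ fed = 414 × 2.044 = 846.2 lbmol/h.
N₂ fed = 846.2 × 79/21 = 3183 lbmol/h.
Fuel reacted = 0.741 × 276 → ξ = 204.5 lbmol/h.
Outlet (n = n₀ + ν ξ):
  CH₃OH: 276 − 1(204.5) = 71.48
  O₂: 846.2 − 1.5(204.5) = 539.4
  N₂: 3183 (inert)
  CO₂: 0 + 1(204.5) = 204.5
  H₂O: 0 + 2(204.5) = 409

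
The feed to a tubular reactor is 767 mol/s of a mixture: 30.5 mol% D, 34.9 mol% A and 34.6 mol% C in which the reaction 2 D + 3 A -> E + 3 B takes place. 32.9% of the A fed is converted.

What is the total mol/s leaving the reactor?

A reacted = 0.329 × 267.7 = 88.07 mol/s; ν_A = −3, so ξ = 88.07/3 = 29.36 mol/s.
Outlet amounts (n = n₀ + ν ξ):
  D: 233.9 − 2(29.36) = 175.2
  A: 267.7 − 3(29.36) = 179.6
  E: 0 + 1(29.36) = 29.36
  B: 0 + 3(29.36) = 88.07
  C: 265.4 (inert)
Total out = 175.2 + 179.6 + 29.36 + 88.07 + 265.4 = 737.6 mol/s.

738 mol/s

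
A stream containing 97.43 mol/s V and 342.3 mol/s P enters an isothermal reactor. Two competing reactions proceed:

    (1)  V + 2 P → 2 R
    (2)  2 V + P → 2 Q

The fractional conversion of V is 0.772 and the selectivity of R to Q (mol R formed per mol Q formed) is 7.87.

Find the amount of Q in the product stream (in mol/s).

15.2 mol/s

Conversion of V: V consumed = 0.772 × 97.43 = 75.22 mol/s = 1ξ₁ + 2ξ₂.
Selectivity: 2ξ₁ / (2ξ₂) = 7.87 → ξ₁ = 7.87 ξ₂.
Substitute: (1·7.87 + 2) ξ₂ = 75.22 → ξ₂ = 7.621 mol/s, ξ₁ = 59.97 mol/s.
Outlet amounts (n = n₀ + Σ ν·ξ):
  V: 97.43 − 1(59.97) − 2(7.621) = 22.21
  P: 342.3 − 2(59.97) − 1(7.621) = 214.7
  R: 0 + 2(59.97) = 119.9
  Q: 0 + 2(7.621) = 15.24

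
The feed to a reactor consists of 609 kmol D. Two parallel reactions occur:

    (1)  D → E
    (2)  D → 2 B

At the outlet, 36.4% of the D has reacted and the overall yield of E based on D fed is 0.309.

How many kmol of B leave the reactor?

67 kmol

Yield of E: 1ξ₁ / 609 = 0.309 → ξ₁ = 188.2 kmol.
Conversion of D: 1ξ₁ + 1ξ₂ = 0.364 × 609 = 221.7 → ξ₂ = 33.49 kmol.
Outlet amounts (n = n₀ + Σ ν·ξ):
  D: 609 − 1(188.2) − 1(33.49) = 387.3
  E: 0 + 1(188.2) = 188.2
  B: 0 + 2(33.49) = 66.99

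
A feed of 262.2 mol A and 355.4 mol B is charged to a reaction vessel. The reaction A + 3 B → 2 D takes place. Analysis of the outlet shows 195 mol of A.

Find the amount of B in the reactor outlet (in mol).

For A: n = n₀ − 1ξ → 195 = 262.2 − 1ξ, giving ξ = 67.2 mol.
Outlet amounts (n = n₀ + ν ξ):
  A: 262.2 − 1(67.2) = 195
  B: 355.4 − 3(67.2) = 153.8
  D: 0 + 2(67.2) = 134.4

154 mol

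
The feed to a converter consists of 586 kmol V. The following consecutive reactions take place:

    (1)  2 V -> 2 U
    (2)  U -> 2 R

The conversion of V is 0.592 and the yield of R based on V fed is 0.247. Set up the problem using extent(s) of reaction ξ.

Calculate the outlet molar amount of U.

275 kmol

Conversion of V: V consumed = 2ξ₁ = 0.592 × 586 → ξ₁ = 173.5 kmol.
Yield of R: 2ξ₂ / 586 = 0.247 → ξ₂ = 72.37 kmol.
Outlet amounts (n = n₀ + Σ ν·ξ):
  V: 586 − 2(173.5) = 239.1
  U: 0 + 2(173.5) − 1(72.37) = 274.5
  R: 0 + 2(72.37) = 144.7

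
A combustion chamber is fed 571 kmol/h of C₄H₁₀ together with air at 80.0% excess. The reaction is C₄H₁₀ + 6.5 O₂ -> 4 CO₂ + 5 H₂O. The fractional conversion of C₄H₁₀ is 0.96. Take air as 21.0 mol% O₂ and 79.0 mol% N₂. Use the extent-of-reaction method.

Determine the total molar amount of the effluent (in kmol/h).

33200 kmol/h

Stoichiometric O₂ = 6.5 × 571 = 3712 kmol/h; O₂ fed = 3712 × 1.800 = 6681 kmol/h.
N₂ fed = 6681 × 79/21 = 25130 kmol/h.
Fuel reacted = 0.96 × 571 → ξ = 548.2 kmol/h.
Outlet (n = n₀ + ν ξ):
  C₄H₁₀: 571 − 1(548.2) = 22.84
  O₂: 6681 − 6.5(548.2) = 3118
  N₂: 25130 (inert)
  CO₂: 0 + 4(548.2) = 2193
  H₂O: 0 + 5(548.2) = 2741
Total out = 22.84 + 3118 + 25130 + 2193 + 2741 = 33210 kmol/h.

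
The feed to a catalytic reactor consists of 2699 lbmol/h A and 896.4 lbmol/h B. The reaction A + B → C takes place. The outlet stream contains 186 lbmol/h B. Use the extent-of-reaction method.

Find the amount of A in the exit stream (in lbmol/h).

1990 lbmol/h

For B: n = n₀ − 1ξ → 186 = 896.4 − 1ξ, giving ξ = 710.4 lbmol/h.
Outlet amounts (n = n₀ + ν ξ):
  A: 2699 − 1(710.4) = 1989
  B: 896.4 − 1(710.4) = 186
  C: 0 + 1(710.4) = 710.4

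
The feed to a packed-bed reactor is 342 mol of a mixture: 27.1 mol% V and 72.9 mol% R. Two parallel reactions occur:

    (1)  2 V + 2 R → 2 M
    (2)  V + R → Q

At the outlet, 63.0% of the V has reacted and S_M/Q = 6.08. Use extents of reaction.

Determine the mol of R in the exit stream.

Conversion of V: V consumed = 0.63 × 92.68 = 58.39 mol = 2ξ₁ + 1ξ₂.
Selectivity: 2ξ₁ / (1ξ₂) = 6.08 → ξ₁ = 3.04 ξ₂.
Substitute: (2·3.04 + 1) ξ₂ = 58.39 → ξ₂ = 8.247 mol, ξ₁ = 25.07 mol.
Outlet amounts (n = n₀ + Σ ν·ξ):
  V: 92.68 − 2(25.07) − 1(8.247) = 34.29
  R: 249.3 − 2(25.07) − 1(8.247) = 190.9
  M: 0 + 2(25.07) = 50.14
  Q: 0 + 1(8.247) = 8.247

191 mol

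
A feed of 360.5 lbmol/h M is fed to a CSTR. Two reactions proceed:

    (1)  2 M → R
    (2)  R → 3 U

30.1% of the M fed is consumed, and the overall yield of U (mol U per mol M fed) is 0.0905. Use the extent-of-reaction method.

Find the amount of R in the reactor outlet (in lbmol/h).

Conversion of M: M consumed = 2ξ₁ = 0.301 × 360.5 → ξ₁ = 54.26 lbmol/h.
Yield of U: 3ξ₂ / 360.5 = 0.0905 → ξ₂ = 10.88 lbmol/h.
Outlet amounts (n = n₀ + Σ ν·ξ):
  M: 360.5 − 2(54.26) = 252
  R: 0 + 1(54.26) − 1(10.88) = 43.38
  U: 0 + 3(10.88) = 32.63

43.4 lbmol/h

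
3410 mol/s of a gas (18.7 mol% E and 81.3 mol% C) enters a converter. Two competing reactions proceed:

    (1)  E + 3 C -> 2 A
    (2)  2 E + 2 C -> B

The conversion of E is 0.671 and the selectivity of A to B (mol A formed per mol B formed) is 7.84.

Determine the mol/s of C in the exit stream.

Conversion of E: E consumed = 0.671 × 637.7 = 427.9 mol/s = 1ξ₁ + 2ξ₂.
Selectivity: 2ξ₁ / (1ξ₂) = 7.84 → ξ₁ = 3.92 ξ₂.
Substitute: (1·3.92 + 2) ξ₂ = 427.9 → ξ₂ = 72.28 mol/s, ξ₁ = 283.3 mol/s.
Outlet amounts (n = n₀ + Σ ν·ξ):
  E: 637.7 − 1(283.3) − 2(72.28) = 209.8
  C: 2772 − 3(283.3) − 2(72.28) = 1778
  A: 0 + 2(283.3) = 566.6
  B: 0 + 1(72.28) = 72.28

1780 mol/s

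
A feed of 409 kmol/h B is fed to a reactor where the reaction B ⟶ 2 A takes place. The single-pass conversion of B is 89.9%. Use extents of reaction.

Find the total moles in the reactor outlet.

777 kmol/h

B reacted = 0.899 × 409 = 367.7 kmol/h; ν_B = −1, so ξ = 367.7/1 = 367.7 kmol/h.
Outlet amounts (n = n₀ + ν ξ):
  B: 409 − 1(367.7) = 41.31
  A: 0 + 2(367.7) = 735.4
Total out = 41.31 + 735.4 = 776.7 kmol/h.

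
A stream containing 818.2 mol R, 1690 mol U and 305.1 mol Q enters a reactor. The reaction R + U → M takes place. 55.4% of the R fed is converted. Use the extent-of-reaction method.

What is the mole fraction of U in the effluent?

0.524

R reacted = 0.554 × 818.2 = 453.3 mol; ν_R = −1, so ξ = 453.3/1 = 453.3 mol.
Outlet amounts (n = n₀ + ν ξ):
  R: 818.2 − 1(453.3) = 364.9
  U: 1690 − 1(453.3) = 1237
  M: 0 + 1(453.3) = 453.3
  Q: 305.1 (inert)
Total out = 2360 mol; y_U = 1237 / 2360 = 0.524.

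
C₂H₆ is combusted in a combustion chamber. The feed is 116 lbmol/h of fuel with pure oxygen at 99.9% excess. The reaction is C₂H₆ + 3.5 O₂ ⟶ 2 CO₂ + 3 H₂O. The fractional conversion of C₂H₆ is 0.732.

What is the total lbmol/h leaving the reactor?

Stoichiometric O₂ = 3.5 × 116 = 406 lbmol/h; O₂ fed = 406 × 1.999 = 811.6 lbmol/h.
Fuel reacted = 0.732 × 116 → ξ = 84.91 lbmol/h.
Outlet (n = n₀ + ν ξ):
  C₂H₆: 116 − 1(84.91) = 31.09
  O₂: 811.6 − 3.5(84.91) = 514.4
  CO₂: 0 + 2(84.91) = 169.8
  H₂O: 0 + 3(84.91) = 254.7
Total out = 31.09 + 514.4 + 169.8 + 254.7 = 970.1 lbmol/h.

970 lbmol/h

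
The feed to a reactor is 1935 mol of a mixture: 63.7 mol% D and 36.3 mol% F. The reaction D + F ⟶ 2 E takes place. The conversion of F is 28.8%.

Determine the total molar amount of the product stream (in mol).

1940 mol

F reacted = 0.288 × 702.4 = 202.3 mol; ν_F = −1, so ξ = 202.3/1 = 202.3 mol.
Outlet amounts (n = n₀ + ν ξ):
  D: 1233 − 1(202.3) = 1030
  F: 702.4 − 1(202.3) = 500.1
  E: 0 + 2(202.3) = 404.6
Total out = 1030 + 500.1 + 404.6 = 1935 mol.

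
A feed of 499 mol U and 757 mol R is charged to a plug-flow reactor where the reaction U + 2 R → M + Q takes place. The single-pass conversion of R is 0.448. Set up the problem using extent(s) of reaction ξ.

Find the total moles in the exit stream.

1090 mol

R reacted = 0.448 × 757 = 339.1 mol; ν_R = −2, so ξ = 339.1/2 = 169.6 mol.
Outlet amounts (n = n₀ + ν ξ):
  U: 499 − 1(169.6) = 329.4
  R: 757 − 2(169.6) = 417.9
  M: 0 + 1(169.6) = 169.6
  Q: 0 + 1(169.6) = 169.6
Total out = 329.4 + 417.9 + 169.6 + 169.6 = 1086 mol.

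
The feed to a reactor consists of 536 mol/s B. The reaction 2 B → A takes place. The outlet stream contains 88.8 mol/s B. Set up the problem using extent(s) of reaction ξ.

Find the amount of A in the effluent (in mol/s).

224 mol/s

For B: n = n₀ − 2ξ → 88.8 = 536 − 2ξ, giving ξ = 223.6 mol/s.
Outlet amounts (n = n₀ + ν ξ):
  B: 536 − 2(223.6) = 88.8
  A: 0 + 1(223.6) = 223.6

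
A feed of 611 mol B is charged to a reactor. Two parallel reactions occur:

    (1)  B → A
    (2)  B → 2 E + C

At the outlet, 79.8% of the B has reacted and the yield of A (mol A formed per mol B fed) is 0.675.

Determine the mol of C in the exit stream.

Yield of A: 1ξ₁ / 611 = 0.675 → ξ₁ = 412.4 mol.
Conversion of B: 1ξ₁ + 1ξ₂ = 0.798 × 611 = 487.6 → ξ₂ = 75.15 mol.
Outlet amounts (n = n₀ + Σ ν·ξ):
  B: 611 − 1(412.4) − 1(75.15) = 123.4
  A: 0 + 1(412.4) = 412.4
  E: 0 + 2(75.15) = 150.3
  C: 0 + 1(75.15) = 75.15

75.2 mol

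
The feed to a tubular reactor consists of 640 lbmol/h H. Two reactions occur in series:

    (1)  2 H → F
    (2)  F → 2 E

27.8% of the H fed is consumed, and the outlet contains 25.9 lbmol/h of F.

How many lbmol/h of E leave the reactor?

Conversion of H: H consumed = 2ξ₁ = 0.278 × 640 → ξ₁ = 88.96 lbmol/h.
F balance: n_F = 0 + 1ξ₁ − 1ξ₂ = 25.9 → ξ₂ = (1·88.96 − 25.9)/1 = 63.06 lbmol/h.
Outlet amounts (n = n₀ + Σ ν·ξ):
  H: 640 − 2(88.96) = 462.1
  F: 0 + 1(88.96) − 1(63.06) = 25.9
  E: 0 + 2(63.06) = 126.1

126 lbmol/h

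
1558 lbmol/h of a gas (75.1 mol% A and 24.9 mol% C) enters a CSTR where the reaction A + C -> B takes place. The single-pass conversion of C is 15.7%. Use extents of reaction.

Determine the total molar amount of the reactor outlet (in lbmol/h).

C reacted = 0.157 × 387.9 = 60.91 lbmol/h; ν_C = −1, so ξ = 60.91/1 = 60.91 lbmol/h.
Outlet amounts (n = n₀ + ν ξ):
  A: 1170 − 1(60.91) = 1109
  C: 387.9 − 1(60.91) = 327
  B: 0 + 1(60.91) = 60.91
Total out = 1109 + 327 + 60.91 = 1497 lbmol/h.

1500 lbmol/h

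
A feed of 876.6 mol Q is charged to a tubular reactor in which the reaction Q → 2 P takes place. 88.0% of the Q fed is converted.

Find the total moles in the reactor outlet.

Q reacted = 0.88 × 876.6 = 771.4 mol; ν_Q = −1, so ξ = 771.4/1 = 771.4 mol.
Outlet amounts (n = n₀ + ν ξ):
  Q: 876.6 − 1(771.4) = 105.2
  P: 0 + 2(771.4) = 1543
Total out = 105.2 + 1543 = 1648 mol.

1650 mol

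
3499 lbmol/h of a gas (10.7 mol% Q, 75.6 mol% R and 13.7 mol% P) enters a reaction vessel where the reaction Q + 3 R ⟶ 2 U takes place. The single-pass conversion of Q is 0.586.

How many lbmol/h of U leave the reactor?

Q reacted = 0.586 × 374.4 = 219.4 lbmol/h; ν_Q = −1, so ξ = 219.4/1 = 219.4 lbmol/h.
Outlet amounts (n = n₀ + ν ξ):
  Q: 374.4 − 1(219.4) = 155
  R: 2645 − 3(219.4) = 1987
  U: 0 + 2(219.4) = 438.8
  P: 479.4 (inert)

439 lbmol/h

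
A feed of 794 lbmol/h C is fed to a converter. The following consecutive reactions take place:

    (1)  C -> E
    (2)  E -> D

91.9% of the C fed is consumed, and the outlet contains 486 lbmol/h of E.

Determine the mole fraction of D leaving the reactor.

0.307

Conversion of C: C consumed = 1ξ₁ = 0.919 × 794 → ξ₁ = 729.7 lbmol/h.
E balance: n_E = 0 + 1ξ₁ − 1ξ₂ = 486 → ξ₂ = (1·729.7 − 486)/1 = 243.7 lbmol/h.
Outlet amounts (n = n₀ + Σ ν·ξ):
  C: 794 − 1(729.7) = 64.31
  E: 0 + 1(729.7) − 1(243.7) = 486
  D: 0 + 1(243.7) = 243.7
Total out = 794 lbmol/h; y_D = 243.7 / 794 = 0.3069.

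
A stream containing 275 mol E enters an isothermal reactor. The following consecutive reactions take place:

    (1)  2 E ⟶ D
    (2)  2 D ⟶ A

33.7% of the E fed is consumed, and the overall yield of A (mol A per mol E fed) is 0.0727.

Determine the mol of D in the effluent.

Conversion of E: E consumed = 2ξ₁ = 0.337 × 275 → ξ₁ = 46.34 mol.
Yield of A: 1ξ₂ / 275 = 0.0727 → ξ₂ = 19.99 mol.
Outlet amounts (n = n₀ + Σ ν·ξ):
  E: 275 − 2(46.34) = 182.3
  D: 0 + 1(46.34) − 2(19.99) = 6.353
  A: 0 + 1(19.99) = 19.99

6.35 mol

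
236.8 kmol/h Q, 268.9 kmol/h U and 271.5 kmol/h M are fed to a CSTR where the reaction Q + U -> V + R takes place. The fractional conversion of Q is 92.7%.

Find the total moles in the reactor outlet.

Q reacted = 0.927 × 236.8 = 219.5 kmol/h; ν_Q = −1, so ξ = 219.5/1 = 219.5 kmol/h.
Outlet amounts (n = n₀ + ν ξ):
  Q: 236.8 − 1(219.5) = 17.29
  U: 268.9 − 1(219.5) = 49.39
  V: 0 + 1(219.5) = 219.5
  R: 0 + 1(219.5) = 219.5
  M: 271.5 (inert)
Total out = 17.29 + 49.39 + 219.5 + 219.5 + 271.5 = 777.2 kmol/h.

777 kmol/h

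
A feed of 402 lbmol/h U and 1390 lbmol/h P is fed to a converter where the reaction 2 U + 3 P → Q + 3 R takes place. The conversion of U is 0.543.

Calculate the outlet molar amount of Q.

109 lbmol/h

U reacted = 0.543 × 402 = 218.3 lbmol/h; ν_U = −2, so ξ = 218.3/2 = 109.1 lbmol/h.
Outlet amounts (n = n₀ + ν ξ):
  U: 402 − 2(109.1) = 183.7
  P: 1390 − 3(109.1) = 1063
  Q: 0 + 1(109.1) = 109.1
  R: 0 + 3(109.1) = 327.4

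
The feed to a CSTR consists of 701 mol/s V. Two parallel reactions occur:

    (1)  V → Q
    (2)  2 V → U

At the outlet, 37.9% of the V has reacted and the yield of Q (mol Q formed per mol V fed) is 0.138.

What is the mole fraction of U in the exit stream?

Yield of Q: 1ξ₁ / 701 = 0.138 → ξ₁ = 96.74 mol/s.
Conversion of V: 1ξ₁ + 2ξ₂ = 0.379 × 701 = 265.7 → ξ₂ = 84.47 mol/s.
Outlet amounts (n = n₀ + Σ ν·ξ):
  V: 701 − 1(96.74) − 2(84.47) = 435.3
  Q: 0 + 1(96.74) = 96.74
  U: 0 + 1(84.47) = 84.47
Total out = 616.5 mol/s; y_U = 84.47 / 616.5 = 0.137.

0.137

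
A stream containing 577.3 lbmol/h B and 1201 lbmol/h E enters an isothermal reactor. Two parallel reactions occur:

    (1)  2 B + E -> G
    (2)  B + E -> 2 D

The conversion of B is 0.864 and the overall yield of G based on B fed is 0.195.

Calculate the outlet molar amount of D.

Yield of G: 1ξ₁ / 577.3 = 0.195 → ξ₁ = 112.6 lbmol/h.
Conversion of B: 2ξ₁ + 1ξ₂ = 0.864 × 577.3 = 498.8 → ξ₂ = 273.6 lbmol/h.
Outlet amounts (n = n₀ + Σ ν·ξ):
  B: 577.3 − 2(112.6) − 1(273.6) = 78.51
  E: 1201 − 1(112.6) − 1(273.6) = 814.8
  G: 0 + 1(112.6) = 112.6
  D: 0 + 2(273.6) = 547.3

547 lbmol/h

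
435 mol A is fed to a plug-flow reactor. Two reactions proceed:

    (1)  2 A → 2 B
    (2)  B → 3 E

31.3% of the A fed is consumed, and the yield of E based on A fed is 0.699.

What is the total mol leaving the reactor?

638 mol

Conversion of A: A consumed = 2ξ₁ = 0.313 × 435 → ξ₁ = 68.08 mol.
Yield of E: 3ξ₂ / 435 = 0.699 → ξ₂ = 101.4 mol.
Outlet amounts (n = n₀ + Σ ν·ξ):
  A: 435 − 2(68.08) = 298.8
  B: 0 + 2(68.08) − 1(101.4) = 34.8
  E: 0 + 3(101.4) = 304.1
Total out = 298.8 + 34.8 + 304.1 = 637.7 mol.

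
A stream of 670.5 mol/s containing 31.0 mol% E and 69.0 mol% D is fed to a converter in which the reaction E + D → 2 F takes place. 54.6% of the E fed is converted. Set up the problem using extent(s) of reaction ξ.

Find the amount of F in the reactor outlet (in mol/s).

E reacted = 0.546 × 207.9 = 113.5 mol/s; ν_E = −1, so ξ = 113.5/1 = 113.5 mol/s.
Outlet amounts (n = n₀ + ν ξ):
  E: 207.9 − 1(113.5) = 94.37
  D: 462.6 − 1(113.5) = 349.2
  F: 0 + 2(113.5) = 227

227 mol/s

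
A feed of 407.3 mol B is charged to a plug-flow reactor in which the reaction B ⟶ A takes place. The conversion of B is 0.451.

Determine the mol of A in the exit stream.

184 mol

B reacted = 0.451 × 407.3 = 183.7 mol; ν_B = −1, so ξ = 183.7/1 = 183.7 mol.
Outlet amounts (n = n₀ + ν ξ):
  B: 407.3 − 1(183.7) = 223.6
  A: 0 + 1(183.7) = 183.7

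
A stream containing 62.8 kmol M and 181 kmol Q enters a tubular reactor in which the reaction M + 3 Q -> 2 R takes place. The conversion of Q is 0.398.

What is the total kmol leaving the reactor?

196 kmol

Q reacted = 0.398 × 181 = 72.04 kmol; ν_Q = −3, so ξ = 72.04/3 = 24.01 kmol.
Outlet amounts (n = n₀ + ν ξ):
  M: 62.8 − 1(24.01) = 38.79
  Q: 181 − 3(24.01) = 109
  R: 0 + 2(24.01) = 48.03
Total out = 38.79 + 109 + 48.03 = 195.8 kmol.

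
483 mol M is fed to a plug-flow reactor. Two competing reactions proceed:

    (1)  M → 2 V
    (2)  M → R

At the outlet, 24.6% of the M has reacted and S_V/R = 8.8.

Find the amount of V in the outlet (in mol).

Conversion of M: M consumed = 0.246 × 483 = 118.8 mol = 1ξ₁ + 1ξ₂.
Selectivity: 2ξ₁ / (1ξ₂) = 8.8 → ξ₁ = 4.4 ξ₂.
Substitute: (1·4.4 + 1) ξ₂ = 118.8 → ξ₂ = 22 mol, ξ₁ = 96.81 mol.
Outlet amounts (n = n₀ + Σ ν·ξ):
  M: 483 − 1(96.81) − 1(22) = 364.2
  V: 0 + 2(96.81) = 193.6
  R: 0 + 1(22) = 22

194 mol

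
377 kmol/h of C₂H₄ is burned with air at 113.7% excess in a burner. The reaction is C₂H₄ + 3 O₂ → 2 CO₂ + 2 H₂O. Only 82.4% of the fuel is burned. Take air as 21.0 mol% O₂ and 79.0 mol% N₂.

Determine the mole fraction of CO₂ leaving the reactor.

0.0523

Stoichiometric O₂ = 3 × 377 = 1131 kmol/h; O₂ fed = 1131 × 2.137 = 2417 kmol/h.
N₂ fed = 2417 × 79/21 = 9092 kmol/h.
Fuel reacted = 0.824 × 377 → ξ = 310.6 kmol/h.
Outlet (n = n₀ + ν ξ):
  C₂H₄: 377 − 1(310.6) = 66.35
  O₂: 2417 − 3(310.6) = 1485
  N₂: 9092 (inert)
  CO₂: 0 + 2(310.6) = 621.3
  H₂O: 0 + 2(310.6) = 621.3
Total out = 11890 kmol/h; y_CO₂ = 621.3 / 11890 = 0.05227.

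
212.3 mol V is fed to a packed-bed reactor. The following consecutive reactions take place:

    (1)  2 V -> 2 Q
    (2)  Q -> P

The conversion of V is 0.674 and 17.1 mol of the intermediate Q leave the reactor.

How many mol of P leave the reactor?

126 mol

Conversion of V: V consumed = 2ξ₁ = 0.674 × 212.3 → ξ₁ = 71.55 mol.
Q balance: n_Q = 0 + 2ξ₁ − 1ξ₂ = 17.1 → ξ₂ = (2·71.55 − 17.1)/1 = 126 mol.
Outlet amounts (n = n₀ + Σ ν·ξ):
  V: 212.3 − 2(71.55) = 69.21
  Q: 0 + 2(71.55) − 1(126) = 17.1
  P: 0 + 1(126) = 126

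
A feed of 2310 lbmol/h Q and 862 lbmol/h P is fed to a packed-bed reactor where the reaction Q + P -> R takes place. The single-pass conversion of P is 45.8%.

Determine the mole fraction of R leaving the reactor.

0.142

P reacted = 0.458 × 862 = 394.8 lbmol/h; ν_P = −1, so ξ = 394.8/1 = 394.8 lbmol/h.
Outlet amounts (n = n₀ + ν ξ):
  Q: 2310 − 1(394.8) = 1915
  P: 862 − 1(394.8) = 467.2
  R: 0 + 1(394.8) = 394.8
Total out = 2777 lbmol/h; y_R = 394.8 / 2777 = 0.1422.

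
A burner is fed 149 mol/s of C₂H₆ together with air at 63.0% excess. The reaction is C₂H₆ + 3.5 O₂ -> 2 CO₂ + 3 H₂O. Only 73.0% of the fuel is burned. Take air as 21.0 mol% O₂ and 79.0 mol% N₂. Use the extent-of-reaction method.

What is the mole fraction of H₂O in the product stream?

0.0768

Stoichiometric O₂ = 3.5 × 149 = 521.5 mol/s; O₂ fed = 521.5 × 1.630 = 850 mol/s.
N₂ fed = 850 × 79/21 = 3198 mol/s.
Fuel reacted = 0.73 × 149 → ξ = 108.8 mol/s.
Outlet (n = n₀ + ν ξ):
  C₂H₆: 149 − 1(108.8) = 40.23
  O₂: 850 − 3.5(108.8) = 469.3
  N₂: 3198 (inert)
  CO₂: 0 + 2(108.8) = 217.5
  H₂O: 0 + 3(108.8) = 326.3
Total out = 4251 mol/s; y_H₂O = 326.3 / 4251 = 0.07676.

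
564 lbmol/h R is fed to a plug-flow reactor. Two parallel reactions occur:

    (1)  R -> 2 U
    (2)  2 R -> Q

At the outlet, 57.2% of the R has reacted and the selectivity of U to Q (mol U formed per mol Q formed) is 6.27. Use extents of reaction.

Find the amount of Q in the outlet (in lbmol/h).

Conversion of R: R consumed = 0.572 × 564 = 322.6 lbmol/h = 1ξ₁ + 2ξ₂.
Selectivity: 2ξ₁ / (1ξ₂) = 6.27 → ξ₁ = 3.135 ξ₂.
Substitute: (1·3.135 + 2) ξ₂ = 322.6 → ξ₂ = 62.83 lbmol/h, ξ₁ = 197 lbmol/h.
Outlet amounts (n = n₀ + Σ ν·ξ):
  R: 564 − 1(197) − 2(62.83) = 241.4
  U: 0 + 2(197) = 393.9
  Q: 0 + 1(62.83) = 62.83

62.8 lbmol/h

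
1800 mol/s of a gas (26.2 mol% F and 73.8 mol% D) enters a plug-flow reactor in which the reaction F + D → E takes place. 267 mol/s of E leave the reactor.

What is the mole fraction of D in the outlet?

For E: n = n₀ + 1ξ → 267 = 0 + 1ξ, giving ξ = 267 mol/s.
Outlet amounts (n = n₀ + ν ξ):
  F: 471.6 − 1(267) = 204.6
  D: 1328 − 1(267) = 1061
  E: 0 + 1(267) = 267
Total out = 1533 mol/s; y_D = 1061 / 1533 = 0.6924.

0.692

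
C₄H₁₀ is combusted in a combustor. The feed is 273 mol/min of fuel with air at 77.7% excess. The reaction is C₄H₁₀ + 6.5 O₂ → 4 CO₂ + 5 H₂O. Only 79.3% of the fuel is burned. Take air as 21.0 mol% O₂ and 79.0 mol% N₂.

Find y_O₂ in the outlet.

0.112

Stoichiometric O₂ = 6.5 × 273 = 1774 mol/min; O₂ fed = 1774 × 1.777 = 3153 mol/min.
N₂ fed = 3153 × 79/21 = 11860 mol/min.
Fuel reacted = 0.793 × 273 → ξ = 216.5 mol/min.
Outlet (n = n₀ + ν ξ):
  C₄H₁₀: 273 − 1(216.5) = 56.51
  O₂: 3153 − 6.5(216.5) = 1746
  N₂: 11860 (inert)
  CO₂: 0 + 4(216.5) = 866
  H₂O: 0 + 5(216.5) = 1082
Total out = 15610 mol/min; y_O₂ = 1746 / 15610 = 0.1118.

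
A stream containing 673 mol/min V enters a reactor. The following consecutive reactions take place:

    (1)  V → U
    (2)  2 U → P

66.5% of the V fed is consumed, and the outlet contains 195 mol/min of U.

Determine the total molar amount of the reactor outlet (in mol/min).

Conversion of V: V consumed = 1ξ₁ = 0.665 × 673 → ξ₁ = 447.5 mol/min.
U balance: n_U = 0 + 1ξ₁ − 2ξ₂ = 195 → ξ₂ = (1·447.5 − 195)/2 = 126.3 mol/min.
Outlet amounts (n = n₀ + Σ ν·ξ):
  V: 673 − 1(447.5) = 225.5
  U: 0 + 1(447.5) − 2(126.3) = 195
  P: 0 + 1(126.3) = 126.3
Total out = 225.5 + 195 + 126.3 = 546.7 mol/min.

547 mol/min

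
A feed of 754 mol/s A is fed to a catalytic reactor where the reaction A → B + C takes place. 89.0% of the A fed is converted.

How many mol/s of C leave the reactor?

A reacted = 0.89 × 754 = 671.1 mol/s; ν_A = −1, so ξ = 671.1/1 = 671.1 mol/s.
Outlet amounts (n = n₀ + ν ξ):
  A: 754 − 1(671.1) = 82.94
  B: 0 + 1(671.1) = 671.1
  C: 0 + 1(671.1) = 671.1

671 mol/s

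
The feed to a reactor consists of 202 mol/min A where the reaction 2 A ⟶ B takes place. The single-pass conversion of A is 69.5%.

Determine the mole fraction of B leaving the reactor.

0.533

A reacted = 0.695 × 202 = 140.4 mol/min; ν_A = −2, so ξ = 140.4/2 = 70.19 mol/min.
Outlet amounts (n = n₀ + ν ξ):
  A: 202 − 2(70.19) = 61.61
  B: 0 + 1(70.19) = 70.19
Total out = 131.8 mol/min; y_B = 70.19 / 131.8 = 0.5326.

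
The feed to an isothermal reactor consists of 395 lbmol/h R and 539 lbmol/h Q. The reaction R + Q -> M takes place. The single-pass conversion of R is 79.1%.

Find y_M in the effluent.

R reacted = 0.791 × 395 = 312.4 lbmol/h; ν_R = −1, so ξ = 312.4/1 = 312.4 lbmol/h.
Outlet amounts (n = n₀ + ν ξ):
  R: 395 − 1(312.4) = 82.56
  Q: 539 − 1(312.4) = 226.6
  M: 0 + 1(312.4) = 312.4
Total out = 621.6 lbmol/h; y_M = 312.4 / 621.6 = 0.5027.

0.503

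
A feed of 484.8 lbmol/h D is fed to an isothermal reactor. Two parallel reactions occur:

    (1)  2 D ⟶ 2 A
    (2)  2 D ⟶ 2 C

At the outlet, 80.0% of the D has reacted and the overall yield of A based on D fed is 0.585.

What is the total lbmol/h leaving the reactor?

Yield of A: 2ξ₁ / 484.8 = 0.585 → ξ₁ = 141.8 lbmol/h.
Conversion of D: 2ξ₁ + 2ξ₂ = 0.8 × 484.8 = 387.8 → ξ₂ = 52.12 lbmol/h.
Outlet amounts (n = n₀ + Σ ν·ξ):
  D: 484.8 − 2(141.8) − 2(52.12) = 96.96
  A: 0 + 2(141.8) = 283.6
  C: 0 + 2(52.12) = 104.2
Total out = 96.96 + 283.6 + 104.2 = 484.8 lbmol/h.

485 lbmol/h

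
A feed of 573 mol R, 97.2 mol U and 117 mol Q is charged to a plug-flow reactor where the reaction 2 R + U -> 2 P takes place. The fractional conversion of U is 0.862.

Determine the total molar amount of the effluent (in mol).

U reacted = 0.862 × 97.2 = 83.79 mol; ν_U = −1, so ξ = 83.79/1 = 83.79 mol.
Outlet amounts (n = n₀ + ν ξ):
  R: 573 − 2(83.79) = 405.4
  U: 97.2 − 1(83.79) = 13.41
  P: 0 + 2(83.79) = 167.6
  Q: 117 (inert)
Total out = 405.4 + 13.41 + 167.6 + 117 = 703.4 mol.

703 mol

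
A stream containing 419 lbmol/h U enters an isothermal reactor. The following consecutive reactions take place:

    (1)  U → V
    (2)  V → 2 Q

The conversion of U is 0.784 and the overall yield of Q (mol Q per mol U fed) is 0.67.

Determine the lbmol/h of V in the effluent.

Conversion of U: U consumed = 1ξ₁ = 0.784 × 419 → ξ₁ = 328.5 lbmol/h.
Yield of Q: 2ξ₂ / 419 = 0.67 → ξ₂ = 140.4 lbmol/h.
Outlet amounts (n = n₀ + Σ ν·ξ):
  U: 419 − 1(328.5) = 90.5
  V: 0 + 1(328.5) − 1(140.4) = 188.1
  Q: 0 + 2(140.4) = 280.7

188 lbmol/h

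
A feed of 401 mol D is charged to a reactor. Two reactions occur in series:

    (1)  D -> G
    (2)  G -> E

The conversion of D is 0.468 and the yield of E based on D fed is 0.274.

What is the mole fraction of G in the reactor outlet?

Conversion of D: D consumed = 1ξ₁ = 0.468 × 401 → ξ₁ = 187.7 mol.
Yield of E: 1ξ₂ / 401 = 0.274 → ξ₂ = 109.9 mol.
Outlet amounts (n = n₀ + Σ ν·ξ):
  D: 401 − 1(187.7) = 213.3
  G: 0 + 1(187.7) − 1(109.9) = 77.79
  E: 0 + 1(109.9) = 109.9
Total out = 401 mol; y_G = 77.79 / 401 = 0.194.

0.194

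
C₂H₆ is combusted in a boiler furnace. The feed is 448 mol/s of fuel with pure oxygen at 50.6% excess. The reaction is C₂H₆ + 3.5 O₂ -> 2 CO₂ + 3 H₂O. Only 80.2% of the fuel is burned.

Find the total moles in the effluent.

2990 mol/s

Stoichiometric O₂ = 3.5 × 448 = 1568 mol/s; O₂ fed = 1568 × 1.506 = 2361 mol/s.
Fuel reacted = 0.802 × 448 → ξ = 359.3 mol/s.
Outlet (n = n₀ + ν ξ):
  C₂H₆: 448 − 1(359.3) = 88.7
  O₂: 2361 − 3.5(359.3) = 1104
  CO₂: 0 + 2(359.3) = 718.6
  H₂O: 0 + 3(359.3) = 1078
Total out = 88.7 + 1104 + 718.6 + 1078 = 2989 mol/s.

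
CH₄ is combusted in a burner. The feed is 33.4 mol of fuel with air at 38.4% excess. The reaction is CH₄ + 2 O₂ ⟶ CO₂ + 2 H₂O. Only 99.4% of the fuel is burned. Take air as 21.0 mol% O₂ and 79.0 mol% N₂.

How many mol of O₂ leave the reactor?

Stoichiometric O₂ = 2 × 33.4 = 66.8 mol; O₂ fed = 66.8 × 1.384 = 92.45 mol.
N₂ fed = 92.45 × 79/21 = 347.8 mol.
Fuel reacted = 0.994 × 33.4 → ξ = 33.2 mol.
Outlet (n = n₀ + ν ξ):
  CH₄: 33.4 − 1(33.2) = 0.2004
  O₂: 92.45 − 2(33.2) = 26.05
  N₂: 347.8 (inert)
  CO₂: 0 + 1(33.2) = 33.2
  H₂O: 0 + 2(33.2) = 66.4

26.1 mol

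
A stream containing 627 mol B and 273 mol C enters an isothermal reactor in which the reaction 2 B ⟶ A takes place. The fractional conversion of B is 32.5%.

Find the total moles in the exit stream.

B reacted = 0.325 × 627 = 203.8 mol; ν_B = −2, so ξ = 203.8/2 = 101.9 mol.
Outlet amounts (n = n₀ + ν ξ):
  B: 627 − 2(101.9) = 423.2
  A: 0 + 1(101.9) = 101.9
  C: 273 (inert)
Total out = 423.2 + 101.9 + 273 = 798.1 mol.

798 mol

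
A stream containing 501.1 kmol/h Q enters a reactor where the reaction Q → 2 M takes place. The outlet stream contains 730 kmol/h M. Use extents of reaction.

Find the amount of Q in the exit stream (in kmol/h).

136 kmol/h

For M: n = n₀ + 2ξ → 730 = 0 + 2ξ, giving ξ = 365 kmol/h.
Outlet amounts (n = n₀ + ν ξ):
  Q: 501.1 − 1(365) = 136.1
  M: 0 + 2(365) = 730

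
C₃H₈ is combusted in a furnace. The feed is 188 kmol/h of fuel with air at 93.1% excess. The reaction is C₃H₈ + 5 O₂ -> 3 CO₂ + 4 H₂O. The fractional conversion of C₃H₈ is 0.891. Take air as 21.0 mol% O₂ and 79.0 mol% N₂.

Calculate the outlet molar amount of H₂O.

Stoichiometric O₂ = 5 × 188 = 940 kmol/h; O₂ fed = 940 × 1.931 = 1815 kmol/h.
N₂ fed = 1815 × 79/21 = 6828 kmol/h.
Fuel reacted = 0.891 × 188 → ξ = 167.5 kmol/h.
Outlet (n = n₀ + ν ξ):
  C₃H₈: 188 − 1(167.5) = 20.49
  O₂: 1815 − 5(167.5) = 977.6
  N₂: 6828 (inert)
  CO₂: 0 + 3(167.5) = 502.5
  H₂O: 0 + 4(167.5) = 670

670 kmol/h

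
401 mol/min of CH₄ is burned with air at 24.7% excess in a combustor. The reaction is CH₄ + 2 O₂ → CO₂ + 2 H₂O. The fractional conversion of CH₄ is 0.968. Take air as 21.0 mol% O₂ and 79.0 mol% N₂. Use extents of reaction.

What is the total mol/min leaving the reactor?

5160 mol/min

Stoichiometric O₂ = 2 × 401 = 802 mol/min; O₂ fed = 802 × 1.247 = 1000 mol/min.
N₂ fed = 1000 × 79/21 = 3762 mol/min.
Fuel reacted = 0.968 × 401 → ξ = 388.2 mol/min.
Outlet (n = n₀ + ν ξ):
  CH₄: 401 − 1(388.2) = 12.83
  O₂: 1000 − 2(388.2) = 223.8
  N₂: 3762 (inert)
  CO₂: 0 + 1(388.2) = 388.2
  H₂O: 0 + 2(388.2) = 776.3
Total out = 12.83 + 223.8 + 3762 + 388.2 + 776.3 = 5163 mol/min.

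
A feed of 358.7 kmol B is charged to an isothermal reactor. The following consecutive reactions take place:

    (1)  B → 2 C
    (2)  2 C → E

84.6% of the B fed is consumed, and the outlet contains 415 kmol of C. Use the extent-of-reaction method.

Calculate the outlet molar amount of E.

96 kmol

Conversion of B: B consumed = 1ξ₁ = 0.846 × 358.7 → ξ₁ = 303.5 kmol.
C balance: n_C = 0 + 2ξ₁ − 2ξ₂ = 415 → ξ₂ = (2·303.5 − 415)/2 = 95.96 kmol.
Outlet amounts (n = n₀ + Σ ν·ξ):
  B: 358.7 − 1(303.5) = 55.24
  C: 0 + 2(303.5) − 2(95.96) = 415
  E: 0 + 1(95.96) = 95.96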